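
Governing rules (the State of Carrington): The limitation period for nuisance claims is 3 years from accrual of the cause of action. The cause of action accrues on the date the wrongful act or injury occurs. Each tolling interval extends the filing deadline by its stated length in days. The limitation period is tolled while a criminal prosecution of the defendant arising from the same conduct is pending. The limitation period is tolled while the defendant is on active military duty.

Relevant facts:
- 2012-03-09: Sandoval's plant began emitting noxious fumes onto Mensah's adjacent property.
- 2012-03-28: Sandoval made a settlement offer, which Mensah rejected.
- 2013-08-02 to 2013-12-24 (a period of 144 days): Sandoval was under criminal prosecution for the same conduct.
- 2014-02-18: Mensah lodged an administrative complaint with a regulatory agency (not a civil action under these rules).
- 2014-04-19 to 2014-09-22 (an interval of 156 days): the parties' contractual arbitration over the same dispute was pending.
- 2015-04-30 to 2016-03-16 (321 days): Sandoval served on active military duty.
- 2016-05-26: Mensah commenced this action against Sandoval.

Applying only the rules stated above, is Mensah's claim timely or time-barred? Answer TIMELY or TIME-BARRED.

The limitation period began to run on 2012-03-09.
3 years from 2012-03-09 is 2015-03-09.
Because the pending criminal prosecution ran from 2013-08-02 to 2013-12-24, the deadline is extended by 144 days to 2015-07-31.
The period was tolled for 321 days by the defendant's active military service (2015-04-30 to 2016-03-16), pushing the deadline to 2016-06-16.
No stated provision tolls the period for a pending arbitration, so the interval from 2014-04-19 to 2014-09-22 has no effect on the deadline.
The other events in the timeline have no effect on the limitation period under the stated rules.
Mensah filed on 2016-05-26, before the 2016-06-16 deadline, so the action is timely.

TIMELY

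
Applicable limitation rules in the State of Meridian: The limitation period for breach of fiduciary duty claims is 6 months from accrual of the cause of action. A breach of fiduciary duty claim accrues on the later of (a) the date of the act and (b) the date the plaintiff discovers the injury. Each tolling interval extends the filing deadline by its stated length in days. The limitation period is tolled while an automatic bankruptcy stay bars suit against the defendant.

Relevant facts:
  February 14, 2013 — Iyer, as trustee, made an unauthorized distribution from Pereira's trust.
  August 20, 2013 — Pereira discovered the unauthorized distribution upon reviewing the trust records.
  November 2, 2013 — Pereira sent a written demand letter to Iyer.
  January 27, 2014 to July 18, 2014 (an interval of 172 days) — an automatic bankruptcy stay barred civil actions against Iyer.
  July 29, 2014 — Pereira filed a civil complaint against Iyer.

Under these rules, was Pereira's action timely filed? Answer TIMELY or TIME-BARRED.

TIMELY

Because discovery on August 20, 2013 post-dates the February 14, 2013 act, accrual under the later-of rule falls on August 20, 2013.
The untolled deadline — 6 months after August 20, 2013 — is February 20, 2014.
Because the automatic bankruptcy stay ran from January 27, 2014 to July 18, 2014, the deadline is extended by 172 days to August 11, 2014.
Nothing else in the chronology tolls or restarts the period.
The July 29, 2014 filing precedes the August 11, 2014 deadline; the claim is timely.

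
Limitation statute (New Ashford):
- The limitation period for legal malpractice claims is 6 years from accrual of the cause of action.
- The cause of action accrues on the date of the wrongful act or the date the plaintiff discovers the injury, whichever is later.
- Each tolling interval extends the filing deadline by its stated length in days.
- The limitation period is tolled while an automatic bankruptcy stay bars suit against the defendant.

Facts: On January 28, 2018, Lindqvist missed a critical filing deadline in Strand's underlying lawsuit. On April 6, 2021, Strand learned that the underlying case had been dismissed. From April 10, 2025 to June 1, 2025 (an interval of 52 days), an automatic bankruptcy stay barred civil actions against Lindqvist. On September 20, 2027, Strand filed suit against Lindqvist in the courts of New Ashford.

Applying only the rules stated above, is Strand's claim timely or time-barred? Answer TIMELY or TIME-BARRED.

The claim accrued on April 6, 2021 — the later of the January 28, 2018 act and the April 6, 2021 discovery.
6 years from April 6, 2021 is April 6, 2027.
The automatic bankruptcy stay from April 10, 2025 to June 1, 2025 tolled the period for 52 days, extending the deadline to May 28, 2027.
Filing on September 20, 2027 missed the May 28, 2027 deadline — the action is time-barred.

TIME-BARRED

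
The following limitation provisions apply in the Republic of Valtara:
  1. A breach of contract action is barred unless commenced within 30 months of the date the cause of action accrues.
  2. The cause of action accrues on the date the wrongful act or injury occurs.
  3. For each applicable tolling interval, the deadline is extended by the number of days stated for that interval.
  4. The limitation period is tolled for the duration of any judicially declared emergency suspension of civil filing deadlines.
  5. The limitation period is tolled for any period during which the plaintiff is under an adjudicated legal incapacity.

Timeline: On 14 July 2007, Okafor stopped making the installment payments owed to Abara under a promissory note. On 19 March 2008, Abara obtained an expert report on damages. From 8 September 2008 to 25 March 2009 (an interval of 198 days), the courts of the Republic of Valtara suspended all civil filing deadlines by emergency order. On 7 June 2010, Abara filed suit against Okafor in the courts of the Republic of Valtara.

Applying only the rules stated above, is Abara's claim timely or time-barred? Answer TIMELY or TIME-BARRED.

TIMELY

The cause of action accrued on 14 July 2007, the date of the act.
Adding the 30 months base period to 14 July 2007 gives a deadline of 14 January 2010, before any tolling.
The period was tolled for 198 days by the emergency suspension of filing deadlines (8 September 2008 to 25 March 2009), pushing the deadline to 31 July 2010.
The other events in the timeline have no effect on the limitation period under the stated rules.
The 7 June 2010 filing precedes the 31 July 2010 deadline; the claim is timely.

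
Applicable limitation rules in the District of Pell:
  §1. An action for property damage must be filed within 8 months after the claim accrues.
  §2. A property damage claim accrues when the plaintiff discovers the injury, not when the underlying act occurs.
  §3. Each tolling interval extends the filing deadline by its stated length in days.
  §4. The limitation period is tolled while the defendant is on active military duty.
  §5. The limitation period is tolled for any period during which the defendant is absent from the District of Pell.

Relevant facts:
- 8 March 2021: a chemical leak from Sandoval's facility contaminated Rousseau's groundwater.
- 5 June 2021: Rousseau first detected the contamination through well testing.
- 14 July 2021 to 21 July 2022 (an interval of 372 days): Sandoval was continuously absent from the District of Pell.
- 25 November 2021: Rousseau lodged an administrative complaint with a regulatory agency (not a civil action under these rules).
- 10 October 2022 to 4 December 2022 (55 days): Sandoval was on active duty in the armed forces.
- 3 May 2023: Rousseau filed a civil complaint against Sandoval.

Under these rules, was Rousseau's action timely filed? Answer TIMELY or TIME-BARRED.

Under the discovery rule, the claim accrued on 5 June 2021, when Rousseau discovered the injury — not on the 8 March 2021 date of the underlying act.
The untolled deadline — 8 months after 5 June 2021 — is 5 February 2022.
The defendant's absence from the jurisdiction from 14 July 2021 to 21 July 2022 tolled the period for 372 days, extending the deadline to 12 February 2023.
The defendant's active military service from 10 October 2022 to 4 December 2022 tolled the period for 55 days, extending the deadline to 8 April 2023.
Nothing else in the chronology tolls or restarts the period.
The 3 May 2023 filing falls after the 8 April 2023 deadline; the claim is time-barred.

TIME-BARRED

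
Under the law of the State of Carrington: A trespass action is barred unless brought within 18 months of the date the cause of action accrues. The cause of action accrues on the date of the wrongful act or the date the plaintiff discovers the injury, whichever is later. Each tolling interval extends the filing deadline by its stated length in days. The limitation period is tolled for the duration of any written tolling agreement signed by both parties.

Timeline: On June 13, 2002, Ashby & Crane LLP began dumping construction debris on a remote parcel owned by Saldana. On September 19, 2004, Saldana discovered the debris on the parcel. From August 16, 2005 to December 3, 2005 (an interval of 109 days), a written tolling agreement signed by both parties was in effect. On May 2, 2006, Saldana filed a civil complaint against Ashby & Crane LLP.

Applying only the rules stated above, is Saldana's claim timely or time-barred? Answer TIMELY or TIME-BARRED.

TIMELY

Because discovery on September 19, 2004 post-dates the June 13, 2002 act, accrual under the later-of rule falls on September 19, 2004.
18 months from September 19, 2004 is March 19, 2006.
Because the written tolling agreement ran from August 16, 2005 to December 3, 2005, the deadline is extended by 109 days to July 6, 2006.
The May 2, 2006 filing precedes the July 6, 2006 deadline; the claim is timely.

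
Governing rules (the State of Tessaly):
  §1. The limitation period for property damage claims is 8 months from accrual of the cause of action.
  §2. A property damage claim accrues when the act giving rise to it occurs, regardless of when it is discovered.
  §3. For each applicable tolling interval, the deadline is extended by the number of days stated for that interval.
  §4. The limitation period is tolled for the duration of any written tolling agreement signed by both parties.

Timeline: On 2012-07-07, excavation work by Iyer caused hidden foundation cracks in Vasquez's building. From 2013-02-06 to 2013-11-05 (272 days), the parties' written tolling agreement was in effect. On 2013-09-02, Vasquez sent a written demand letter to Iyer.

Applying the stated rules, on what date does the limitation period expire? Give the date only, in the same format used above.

2013-12-04

The cause of action accrued on 2012-07-07, the date of the act.
The untolled deadline — 8 months after 2012-07-07 — is 2013-03-07.
The period was tolled for 272 days by the written tolling agreement (2013-02-06 to 2013-11-05), pushing the deadline to 2013-12-04.
None of the other events listed affects the running of the period under the stated rules.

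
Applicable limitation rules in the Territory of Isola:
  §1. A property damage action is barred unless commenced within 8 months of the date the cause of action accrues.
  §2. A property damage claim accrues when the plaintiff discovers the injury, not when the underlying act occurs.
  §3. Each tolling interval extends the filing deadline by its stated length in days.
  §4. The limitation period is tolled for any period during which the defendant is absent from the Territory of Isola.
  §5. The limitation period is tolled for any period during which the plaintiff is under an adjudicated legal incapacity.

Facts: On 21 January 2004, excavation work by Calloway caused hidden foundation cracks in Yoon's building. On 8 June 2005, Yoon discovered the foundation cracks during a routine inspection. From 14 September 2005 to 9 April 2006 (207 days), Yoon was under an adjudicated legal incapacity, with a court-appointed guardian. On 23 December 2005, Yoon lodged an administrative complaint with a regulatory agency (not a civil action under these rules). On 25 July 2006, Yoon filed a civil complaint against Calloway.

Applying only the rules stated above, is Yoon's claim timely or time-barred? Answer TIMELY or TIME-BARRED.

The claim did not accrue until Yoon discovered the injury on 8 June 2005; the 21 January 2004 act date does not start the clock under the stated rule.
The untolled deadline — 8 months after 8 June 2005 — is 8 February 2006.
The plaintiff's legal incapacity from 14 September 2005 to 9 April 2006 tolled the period for 207 days, extending the deadline to 3 September 2006.
Nothing else in the chronology tolls or restarts the period.
Filing on 25 July 2006 beat the 3 September 2006 deadline — the action is timely.

TIMELY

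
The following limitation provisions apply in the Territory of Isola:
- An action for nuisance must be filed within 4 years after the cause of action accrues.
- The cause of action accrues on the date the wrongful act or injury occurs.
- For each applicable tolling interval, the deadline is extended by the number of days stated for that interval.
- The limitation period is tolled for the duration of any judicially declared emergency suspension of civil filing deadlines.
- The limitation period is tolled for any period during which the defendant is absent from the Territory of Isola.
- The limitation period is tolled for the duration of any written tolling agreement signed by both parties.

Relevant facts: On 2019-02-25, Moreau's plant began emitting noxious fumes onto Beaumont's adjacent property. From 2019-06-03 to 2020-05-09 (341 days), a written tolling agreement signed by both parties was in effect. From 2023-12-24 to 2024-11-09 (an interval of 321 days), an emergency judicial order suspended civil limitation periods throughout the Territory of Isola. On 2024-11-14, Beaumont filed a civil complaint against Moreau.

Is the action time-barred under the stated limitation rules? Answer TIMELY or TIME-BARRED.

The cause of action accrued on 2019-02-25, the date of the act.
The untolled deadline — 4 years after 2019-02-25 — is 2023-02-25.
The period was tolled for 341 days by the written tolling agreement (2019-06-03 to 2020-05-09), pushing the deadline to 2024-02-01.
The period was tolled for 321 days by the emergency suspension of filing deadlines (2023-12-24 to 2024-11-09), pushing the deadline to 2024-12-18.
Filing on 2024-11-14 beat the 2024-12-18 deadline — the action is timely.

TIMELY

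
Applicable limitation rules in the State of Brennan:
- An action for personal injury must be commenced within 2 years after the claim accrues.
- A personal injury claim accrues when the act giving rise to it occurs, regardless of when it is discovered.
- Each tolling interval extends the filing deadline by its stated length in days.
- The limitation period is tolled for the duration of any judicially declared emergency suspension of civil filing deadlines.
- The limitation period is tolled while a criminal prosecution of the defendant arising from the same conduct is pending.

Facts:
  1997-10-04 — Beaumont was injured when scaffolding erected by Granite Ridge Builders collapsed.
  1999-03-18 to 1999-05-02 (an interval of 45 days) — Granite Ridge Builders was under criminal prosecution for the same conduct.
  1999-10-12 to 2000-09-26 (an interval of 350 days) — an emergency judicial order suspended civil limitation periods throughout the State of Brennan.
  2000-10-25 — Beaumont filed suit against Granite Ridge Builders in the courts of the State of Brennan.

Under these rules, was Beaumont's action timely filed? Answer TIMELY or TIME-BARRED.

TIMELY

The limitation period began to run on 1997-10-04.
The untolled deadline — 2 years after 1997-10-04 — is 1999-10-04.
Because the pending criminal prosecution ran from 1999-03-18 to 1999-05-02, the deadline is extended by 45 days to 1999-11-18.
Because the emergency suspension of filing deadlines ran from 1999-10-12 to 2000-09-26, the deadline is extended by 350 days to 2000-11-02.
Filing on 2000-10-25 beat the 2000-11-02 deadline — the action is timely.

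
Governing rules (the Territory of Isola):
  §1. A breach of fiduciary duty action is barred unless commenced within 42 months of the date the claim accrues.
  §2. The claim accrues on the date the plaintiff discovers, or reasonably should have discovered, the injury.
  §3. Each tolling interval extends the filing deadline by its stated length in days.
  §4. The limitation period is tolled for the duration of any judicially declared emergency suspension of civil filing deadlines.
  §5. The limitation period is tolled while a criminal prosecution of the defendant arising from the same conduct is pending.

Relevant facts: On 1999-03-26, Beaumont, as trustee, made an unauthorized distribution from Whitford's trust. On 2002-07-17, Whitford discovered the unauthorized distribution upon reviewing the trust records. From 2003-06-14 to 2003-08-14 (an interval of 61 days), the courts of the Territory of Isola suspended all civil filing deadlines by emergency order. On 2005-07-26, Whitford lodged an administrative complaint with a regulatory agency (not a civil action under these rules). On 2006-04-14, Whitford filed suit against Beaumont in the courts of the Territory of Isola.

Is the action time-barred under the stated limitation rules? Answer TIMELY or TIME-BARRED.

Accrual is tied to discovery, so the period began on 2002-07-17 rather than on 1999-03-26 when the act occurred.
The untolled deadline — 42 months after 2002-07-17 — is 2006-01-17.
The emergency suspension of filing deadlines from 2003-06-14 to 2003-08-14 tolled the period for 61 days, extending the deadline to 2006-03-19.
None of the other events listed affects the running of the period under the stated rules.
Whitford filed on 2006-04-14, after the 2006-03-19 deadline, so the action is time-barred.

TIME-BARRED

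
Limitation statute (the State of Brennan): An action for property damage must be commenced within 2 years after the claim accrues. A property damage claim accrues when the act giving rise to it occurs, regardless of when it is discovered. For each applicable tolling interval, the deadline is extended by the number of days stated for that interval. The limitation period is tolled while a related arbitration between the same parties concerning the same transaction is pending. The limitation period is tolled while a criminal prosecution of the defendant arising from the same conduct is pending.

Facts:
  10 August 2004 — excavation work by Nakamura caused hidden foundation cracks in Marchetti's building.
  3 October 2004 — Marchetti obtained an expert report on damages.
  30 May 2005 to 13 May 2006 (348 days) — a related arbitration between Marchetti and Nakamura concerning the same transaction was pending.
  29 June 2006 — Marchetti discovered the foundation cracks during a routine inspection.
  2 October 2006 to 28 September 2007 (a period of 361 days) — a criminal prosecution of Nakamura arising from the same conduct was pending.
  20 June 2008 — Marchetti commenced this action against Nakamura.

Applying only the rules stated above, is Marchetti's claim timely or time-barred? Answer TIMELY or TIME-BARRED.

The claim accrued on 10 August 2004, when the wrongful act occurred; under the stated occurrence rule the 29 June 2006 discovery does not delay accrual.
2 years from 10 August 2004 is 10 August 2006.
Because the pending related arbitration ran from 30 May 2005 to 13 May 2006, the deadline is extended by 348 days to 24 July 2007.
The pending criminal prosecution from 2 October 2006 to 28 September 2007 tolled the period for 361 days, extending the deadline to 19 July 2008.
The other events in the timeline have no effect on the limitation period under the stated rules.
The 20 June 2008 filing precedes the 19 July 2008 deadline; the claim is timely.

TIMELY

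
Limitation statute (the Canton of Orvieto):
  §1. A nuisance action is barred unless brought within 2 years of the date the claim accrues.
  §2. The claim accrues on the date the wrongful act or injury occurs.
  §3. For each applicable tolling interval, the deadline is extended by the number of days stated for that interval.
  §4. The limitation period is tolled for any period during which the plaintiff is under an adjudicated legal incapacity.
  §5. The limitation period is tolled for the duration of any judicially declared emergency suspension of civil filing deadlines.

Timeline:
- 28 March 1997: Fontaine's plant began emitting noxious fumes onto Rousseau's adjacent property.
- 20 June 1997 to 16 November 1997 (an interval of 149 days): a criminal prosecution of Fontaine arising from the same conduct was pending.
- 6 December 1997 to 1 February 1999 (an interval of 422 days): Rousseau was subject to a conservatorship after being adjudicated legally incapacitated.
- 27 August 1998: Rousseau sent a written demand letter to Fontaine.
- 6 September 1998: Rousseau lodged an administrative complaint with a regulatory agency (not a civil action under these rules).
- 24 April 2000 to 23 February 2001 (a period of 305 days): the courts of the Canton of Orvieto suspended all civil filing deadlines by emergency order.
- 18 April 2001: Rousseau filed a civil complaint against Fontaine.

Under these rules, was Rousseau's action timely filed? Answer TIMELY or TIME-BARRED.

TIME-BARRED

The limitation period began to run on 28 March 1997.
The untolled deadline — 2 years after 28 March 1997 — is 28 March 1999.
Because the plaintiff's legal incapacity ran from 6 December 1997 to 1 February 1999, the deadline is extended by 422 days to 23 May 2000.
The period was tolled for 305 days by the emergency suspension of filing deadlines (24 April 2000 to 23 February 2001), pushing the deadline to 24 March 2001.
The pending criminal prosecution from 20 June 1997 to 16 November 1997 does not toll the period, because no stated rule makes a criminal prosecution a tolling event.
Nothing else in the chronology tolls or restarts the period.
Rousseau filed on 18 April 2001, after the 24 March 2001 deadline, so the action is time-barred.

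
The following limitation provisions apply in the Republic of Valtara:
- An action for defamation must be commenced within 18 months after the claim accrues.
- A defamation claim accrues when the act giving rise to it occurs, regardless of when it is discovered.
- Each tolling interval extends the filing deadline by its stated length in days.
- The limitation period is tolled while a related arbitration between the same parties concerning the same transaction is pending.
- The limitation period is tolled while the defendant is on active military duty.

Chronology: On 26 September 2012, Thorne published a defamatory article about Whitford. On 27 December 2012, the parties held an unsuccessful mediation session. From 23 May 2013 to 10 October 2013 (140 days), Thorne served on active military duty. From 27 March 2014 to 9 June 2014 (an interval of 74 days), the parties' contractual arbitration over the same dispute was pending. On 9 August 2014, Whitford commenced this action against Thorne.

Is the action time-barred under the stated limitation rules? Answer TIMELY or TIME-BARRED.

The claim accrued on 26 September 2012, when the wrongful act occurred.
The untolled deadline — 18 months after 26 September 2012 — is 26 March 2014.
The period was tolled for 140 days by the defendant's active military service (23 May 2013 to 10 October 2013), pushing the deadline to 13 August 2014.
The period was tolled for 74 days by the pending related arbitration (27 March 2014 to 9 June 2014), pushing the deadline to 26 October 2014.
Nothing else in the chronology tolls or restarts the period.
Filing on 9 August 2014 beat the 26 October 2014 deadline — the action is timely.

TIMELY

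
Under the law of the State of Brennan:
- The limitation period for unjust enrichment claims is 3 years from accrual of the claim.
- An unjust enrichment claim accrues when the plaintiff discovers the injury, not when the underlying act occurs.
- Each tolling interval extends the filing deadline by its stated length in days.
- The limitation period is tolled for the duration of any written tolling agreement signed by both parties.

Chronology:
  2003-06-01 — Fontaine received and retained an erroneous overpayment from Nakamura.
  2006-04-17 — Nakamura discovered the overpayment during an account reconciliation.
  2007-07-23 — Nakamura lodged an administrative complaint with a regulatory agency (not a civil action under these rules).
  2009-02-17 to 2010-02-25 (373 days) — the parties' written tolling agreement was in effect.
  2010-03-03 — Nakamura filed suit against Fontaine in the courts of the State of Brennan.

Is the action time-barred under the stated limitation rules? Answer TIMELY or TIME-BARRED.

TIMELY

The claim did not accrue until Nakamura discovered the injury on 2006-04-17; the 2003-06-01 act date does not start the clock under the stated rule.
The untolled deadline — 3 years after 2006-04-17 — is 2009-04-17.
Because the written tolling agreement ran from 2009-02-17 to 2010-02-25, the deadline is extended by 373 days to 2010-04-25.
None of the other events listed affects the running of the period under the stated rules.
The 2010-03-03 filing precedes the 2010-04-25 deadline; the claim is timely.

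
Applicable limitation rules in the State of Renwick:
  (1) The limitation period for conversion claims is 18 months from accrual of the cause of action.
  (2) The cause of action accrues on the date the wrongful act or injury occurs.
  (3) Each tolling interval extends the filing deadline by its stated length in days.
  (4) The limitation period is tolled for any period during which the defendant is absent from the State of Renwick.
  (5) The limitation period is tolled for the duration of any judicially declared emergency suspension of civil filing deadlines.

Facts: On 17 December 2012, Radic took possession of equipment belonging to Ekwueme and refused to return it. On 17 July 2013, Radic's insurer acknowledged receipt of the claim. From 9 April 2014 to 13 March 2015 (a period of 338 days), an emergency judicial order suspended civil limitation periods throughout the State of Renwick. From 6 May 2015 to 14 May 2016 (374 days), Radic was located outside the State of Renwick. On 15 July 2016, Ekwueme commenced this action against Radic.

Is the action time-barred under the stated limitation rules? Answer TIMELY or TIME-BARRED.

TIME-BARRED

The limitation period began to run on 17 December 2012.
Adding the 18 months base period to 17 December 2012 gives a deadline of 17 June 2014, before any tolling.
Because the emergency suspension of filing deadlines ran from 9 April 2014 to 13 March 2015, the deadline is extended by 338 days to 21 May 2015.
The period was tolled for 374 days by the defendant's absence from the jurisdiction (6 May 2015 to 14 May 2016), pushing the deadline to 29 May 2016.
The other events in the timeline have no effect on the limitation period under the stated rules.
The 15 July 2016 filing falls after the 29 May 2016 deadline; the claim is time-barred.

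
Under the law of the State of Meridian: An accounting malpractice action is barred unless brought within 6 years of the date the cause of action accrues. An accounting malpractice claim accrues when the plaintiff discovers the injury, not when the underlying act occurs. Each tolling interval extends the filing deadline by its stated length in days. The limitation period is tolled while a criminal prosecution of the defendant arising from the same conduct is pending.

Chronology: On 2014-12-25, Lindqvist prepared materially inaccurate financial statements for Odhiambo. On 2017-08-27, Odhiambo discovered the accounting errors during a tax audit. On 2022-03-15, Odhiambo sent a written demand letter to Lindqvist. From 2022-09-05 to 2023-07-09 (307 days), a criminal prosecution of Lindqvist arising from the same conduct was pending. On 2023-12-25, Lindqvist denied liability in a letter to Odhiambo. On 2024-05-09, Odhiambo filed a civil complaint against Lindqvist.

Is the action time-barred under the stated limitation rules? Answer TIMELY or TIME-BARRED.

TIMELY

Accrual is tied to discovery, so the period began on 2017-08-27 rather than on 2014-12-25 when the act occurred.
6 years from 2017-08-27 is 2023-08-27.
The pending criminal prosecution from 2022-09-05 to 2023-07-09 tolled the period for 307 days, extending the deadline to 2024-06-29.
None of the other events listed affects the running of the period under the stated rules.
The 2024-05-09 filing precedes the 2024-06-29 deadline; the claim is timely.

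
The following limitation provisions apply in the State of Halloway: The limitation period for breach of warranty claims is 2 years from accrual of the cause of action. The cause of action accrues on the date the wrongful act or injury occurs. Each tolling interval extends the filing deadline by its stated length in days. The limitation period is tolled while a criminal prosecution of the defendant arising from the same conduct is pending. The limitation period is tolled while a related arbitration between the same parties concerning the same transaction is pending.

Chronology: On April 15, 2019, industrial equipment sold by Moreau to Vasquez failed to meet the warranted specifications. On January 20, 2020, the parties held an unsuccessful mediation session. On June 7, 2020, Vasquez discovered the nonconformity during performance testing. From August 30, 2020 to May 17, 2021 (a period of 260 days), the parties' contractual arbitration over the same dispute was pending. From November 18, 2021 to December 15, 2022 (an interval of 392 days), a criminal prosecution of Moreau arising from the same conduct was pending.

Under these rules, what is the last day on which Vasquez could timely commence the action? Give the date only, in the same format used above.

Because the rule ties accrual to occurrence, the claim accrued on April 15, 2019, not on the June 7, 2020 discovery date.
2 years from April 15, 2019 is April 15, 2021.
The period was tolled for 260 days by the pending related arbitration (August 30, 2020 to May 17, 2021), pushing the deadline to December 31, 2021.
The pending criminal prosecution from November 18, 2021 to December 15, 2022 tolled the period for 392 days, extending the deadline to January 27, 2023.
Nothing else in the chronology tolls or restarts the period.

January 27, 2023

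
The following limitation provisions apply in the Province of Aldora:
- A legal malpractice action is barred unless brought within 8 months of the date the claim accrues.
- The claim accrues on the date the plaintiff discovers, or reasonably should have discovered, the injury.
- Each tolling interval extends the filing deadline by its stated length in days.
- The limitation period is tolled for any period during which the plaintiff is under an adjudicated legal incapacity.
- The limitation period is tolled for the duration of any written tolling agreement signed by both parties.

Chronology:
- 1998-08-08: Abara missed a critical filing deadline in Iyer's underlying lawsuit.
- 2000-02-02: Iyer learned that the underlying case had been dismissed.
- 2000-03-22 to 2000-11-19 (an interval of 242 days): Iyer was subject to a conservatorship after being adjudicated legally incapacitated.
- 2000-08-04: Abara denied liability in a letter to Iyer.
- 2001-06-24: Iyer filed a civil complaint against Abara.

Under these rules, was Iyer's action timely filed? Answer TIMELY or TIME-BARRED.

Accrual is tied to discovery, so the period began on 2000-02-02 rather than on 1998-08-08 when the act occurred.
The untolled deadline — 8 months after 2000-02-02 — is 2000-10-02.
Because the plaintiff's legal incapacity ran from 2000-03-22 to 2000-11-19, the deadline is extended by 242 days to 2001-06-01.
Nothing else in the chronology tolls or restarts the period.
Filing on 2001-06-24 missed the 2001-06-01 deadline — the action is time-barred.

TIME-BARRED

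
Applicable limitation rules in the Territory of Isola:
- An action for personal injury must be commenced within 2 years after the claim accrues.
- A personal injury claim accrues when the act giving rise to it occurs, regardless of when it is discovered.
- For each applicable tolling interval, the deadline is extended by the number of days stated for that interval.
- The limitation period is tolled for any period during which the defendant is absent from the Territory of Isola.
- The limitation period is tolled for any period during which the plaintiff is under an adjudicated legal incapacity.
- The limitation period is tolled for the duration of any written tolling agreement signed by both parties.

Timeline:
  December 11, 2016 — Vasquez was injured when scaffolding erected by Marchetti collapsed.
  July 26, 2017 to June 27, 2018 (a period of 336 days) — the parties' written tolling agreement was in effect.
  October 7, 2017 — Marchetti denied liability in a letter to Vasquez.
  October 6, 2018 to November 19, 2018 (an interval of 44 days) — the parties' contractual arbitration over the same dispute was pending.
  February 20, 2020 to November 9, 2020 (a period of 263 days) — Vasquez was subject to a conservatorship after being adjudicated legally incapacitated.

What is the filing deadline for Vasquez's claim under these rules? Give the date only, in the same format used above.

The limitation period began to run on December 11, 2016.
The untolled deadline — 2 years after December 11, 2016 — is December 11, 2018.
The period was tolled for 336 days by the written tolling agreement (July 26, 2017 to June 27, 2018), pushing the deadline to November 12, 2019.
By the time the plaintiff's legal incapacity began on February 20, 2020, the limitation period had already expired on November 12, 2019; that interval cannot revive it.
The pending related arbitration from October 6, 2018 to November 19, 2018 does not toll the period, because no stated rule makes a pending arbitration a tolling event.
The other events in the timeline have no effect on the limitation period under the stated rules.

November 12, 2019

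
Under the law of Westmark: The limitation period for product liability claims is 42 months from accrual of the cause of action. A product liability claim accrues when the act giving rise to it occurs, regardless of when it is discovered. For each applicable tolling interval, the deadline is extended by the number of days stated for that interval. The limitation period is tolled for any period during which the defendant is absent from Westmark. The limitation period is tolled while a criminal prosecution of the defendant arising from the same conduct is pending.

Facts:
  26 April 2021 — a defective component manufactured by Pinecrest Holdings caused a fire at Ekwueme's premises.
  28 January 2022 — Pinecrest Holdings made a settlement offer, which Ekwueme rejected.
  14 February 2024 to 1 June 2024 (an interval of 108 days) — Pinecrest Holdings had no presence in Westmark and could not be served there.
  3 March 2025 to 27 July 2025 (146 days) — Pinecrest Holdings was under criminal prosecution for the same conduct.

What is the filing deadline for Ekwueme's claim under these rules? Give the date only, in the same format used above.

11 February 2025

The limitation period began to run on 26 April 2021.
42 months from 26 April 2021 is 26 October 2024.
The defendant's absence from the jurisdiction from 14 February 2024 to 1 June 2024 tolled the period for 108 days, extending the deadline to 11 February 2025.
By the time the pending criminal prosecution began on 3 March 2025, the limitation period had already expired on 11 February 2025; that interval cannot revive it.
Nothing else in the chronology tolls or restarts the period.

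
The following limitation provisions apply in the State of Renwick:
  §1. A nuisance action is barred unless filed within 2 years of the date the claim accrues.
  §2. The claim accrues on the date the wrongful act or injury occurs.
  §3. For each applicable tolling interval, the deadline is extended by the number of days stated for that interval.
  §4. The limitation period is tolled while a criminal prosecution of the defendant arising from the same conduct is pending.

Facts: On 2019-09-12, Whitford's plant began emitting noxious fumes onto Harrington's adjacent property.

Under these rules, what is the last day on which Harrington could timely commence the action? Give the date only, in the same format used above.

2021-09-12

The limitation period began to run on 2019-09-12.
The untolled deadline — 2 years after 2019-09-12 — is 2021-09-12.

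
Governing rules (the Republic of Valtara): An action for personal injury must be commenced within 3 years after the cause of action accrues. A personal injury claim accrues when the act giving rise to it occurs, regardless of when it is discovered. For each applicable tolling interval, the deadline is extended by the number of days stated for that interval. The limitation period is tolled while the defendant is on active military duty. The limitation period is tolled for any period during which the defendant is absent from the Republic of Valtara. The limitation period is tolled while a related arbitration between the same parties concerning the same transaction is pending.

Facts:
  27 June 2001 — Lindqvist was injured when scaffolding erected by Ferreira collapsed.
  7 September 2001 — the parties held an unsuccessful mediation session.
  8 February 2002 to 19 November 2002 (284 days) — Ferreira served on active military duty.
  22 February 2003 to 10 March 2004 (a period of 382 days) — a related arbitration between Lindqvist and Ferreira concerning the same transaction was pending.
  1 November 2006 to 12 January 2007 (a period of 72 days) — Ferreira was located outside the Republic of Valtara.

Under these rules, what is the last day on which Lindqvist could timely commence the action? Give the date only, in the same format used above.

The limitation period began to run on 27 June 2001.
Adding the 3 years base period to 27 June 2001 gives a deadline of 27 June 2004, before any tolling.
Because the defendant's active military service ran from 8 February 2002 to 19 November 2002, the deadline is extended by 284 days to 7 April 2005.
The period was tolled for 382 days by the pending related arbitration (22 February 2003 to 10 March 2004), pushing the deadline to 24 April 2006.
The defendant's absence from the jurisdiction starting 1 November 2006 came too late — the period had run on 24 April 2006 — and so does not extend the deadline.
Nothing else in the chronology tolls or restarts the period.

24 April 2006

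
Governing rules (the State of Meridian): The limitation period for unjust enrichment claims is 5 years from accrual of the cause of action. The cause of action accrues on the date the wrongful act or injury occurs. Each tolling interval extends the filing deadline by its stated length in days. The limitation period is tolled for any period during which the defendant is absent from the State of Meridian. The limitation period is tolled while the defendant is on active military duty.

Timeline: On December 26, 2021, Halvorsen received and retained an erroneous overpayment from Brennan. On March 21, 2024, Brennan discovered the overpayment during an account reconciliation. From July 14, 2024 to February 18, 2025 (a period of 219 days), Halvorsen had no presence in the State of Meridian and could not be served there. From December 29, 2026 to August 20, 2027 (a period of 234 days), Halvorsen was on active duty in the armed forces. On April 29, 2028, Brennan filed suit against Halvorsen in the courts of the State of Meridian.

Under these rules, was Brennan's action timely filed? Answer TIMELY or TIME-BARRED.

Accrual is governed by the date of the act, so the period began to run on December 26, 2021; the later discovery on March 21, 2024 is irrelevant under the stated rule.
The untolled deadline — 5 years after December 26, 2021 — is December 26, 2026.
The defendant's absence from the jurisdiction from July 14, 2024 to February 18, 2025 tolled the period for 219 days, extending the deadline to August 2, 2027.
The defendant's active military service from December 29, 2026 to August 20, 2027 tolled the period for 234 days, extending the deadline to March 23, 2028.
The April 29, 2028 filing falls after the March 23, 2028 deadline; the claim is time-barred.

TIME-BARRED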